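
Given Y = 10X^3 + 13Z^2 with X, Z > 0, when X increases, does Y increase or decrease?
Y increases

Taking the partial derivative:
∂Y/∂X = 30X^2

∂Y/∂X = 30X^2 > 0 (assuming positive values)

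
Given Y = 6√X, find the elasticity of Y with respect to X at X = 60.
Elasticity = 1/2

Elasticity = (dY/dX) · (X/Y)

dY/dX = 3/√X
At X = 60: dY/dX = √15/10, Y = 12·√15

Elasticity = (√15/10) · (60 / (12·√15)) = 1/2

Interpretation: for a small percentage change in X, the percentage change in Y is approximately 0.50 times as large.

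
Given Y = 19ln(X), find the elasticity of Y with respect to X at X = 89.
Elasticity = 1/ln(89) ≈ 0.2228

Elasticity = (dY/dX) · (X/Y)

dY/dX = 19/X
At X = 89: dY/dX = 19/89, Y = 19·ln(89)

Elasticity = (19/89) · (89 / (19·ln(89))) = 1/ln(89) ≈ 0.2228

Interpretation: for a small percentage change in X, the percentage change in Y is approximately 0.22 times as large.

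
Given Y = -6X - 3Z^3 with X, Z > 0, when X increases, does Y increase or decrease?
Y decreases

Taking the partial derivative:
∂Y/∂X = -6

∂Y/∂X = -6 < 0 (assuming positive values)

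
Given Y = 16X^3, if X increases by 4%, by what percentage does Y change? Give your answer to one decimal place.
12.5%

For Y = 16X^3:
If X → X(1 + 0.04)
Then Y → Y · (1 + 0.04)^3
     ≈ Y · 1.1249

Percentage change = ((1 + 0.04)^3 − 1) × 100% ≈ 12.5%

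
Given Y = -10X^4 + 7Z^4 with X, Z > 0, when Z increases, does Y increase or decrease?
Y increases

Taking the partial derivative:
∂Y/∂Z = 28Z^3

∂Y/∂Z = 28Z^3 > 0 (assuming positive values)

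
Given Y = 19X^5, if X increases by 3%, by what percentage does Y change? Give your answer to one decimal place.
15.9%

For Y = 19X^5:
If X → X(1 + 0.03)
Then Y → Y · (1 + 0.03)^5
     ≈ Y · 1.1593

Percentage change = ((1 + 0.03)^5 − 1) × 100% ≈ 15.9%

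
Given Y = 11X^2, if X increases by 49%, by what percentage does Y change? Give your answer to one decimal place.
122.0%

For Y = 11X^2:
If X → X(1 + 0.49)
Then Y → Y · (1 + 0.49)^2
     = Y · 2.2201

Percentage change = ((1 + 0.49)^2 − 1) × 100% ≈ 122.0%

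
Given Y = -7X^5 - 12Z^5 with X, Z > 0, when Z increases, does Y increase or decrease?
Y decreases

Taking the partial derivative:
∂Y/∂Z = -60Z^4

∂Y/∂Z = -60Z^4 < 0 (assuming positive values)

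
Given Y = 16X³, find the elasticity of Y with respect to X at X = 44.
Elasticity = 3

Elasticity = (dY/dX) · (X/Y)

dY/dX = 48·X²
At X = 44: dY/dX = 92928, Y = 1362944

Elasticity = 92928 · (44 / 1362944) = 3

Interpretation: for a small percentage change in X, the percentage change in Y is approximately 3.00 times as large.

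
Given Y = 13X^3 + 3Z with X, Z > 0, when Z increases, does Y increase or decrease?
Y increases

Taking the partial derivative:
∂Y/∂Z = 3

∂Y/∂Z = 3 > 0 (assuming positive values)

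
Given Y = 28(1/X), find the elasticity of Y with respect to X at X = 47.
Elasticity = -1

Elasticity = (dY/dX) · (X/Y)

dY/dX = -28/X²
At X = 47: dY/dX = -28/2209, Y = 28/47

Elasticity = (-28/2209) · (47 / (28/47)) = -1

Interpretation: for a small percentage change in X, the percentage change in Y is approximately -1.00 times as large.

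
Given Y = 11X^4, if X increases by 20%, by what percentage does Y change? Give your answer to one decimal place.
107.4%

For Y = 11X^4:
If X → X(1 + 0.2)
Then Y → Y · (1 + 0.2)^4
     = Y · 2.0736

Percentage change = ((1 + 0.2)^4 − 1) × 100% ≈ 107.4%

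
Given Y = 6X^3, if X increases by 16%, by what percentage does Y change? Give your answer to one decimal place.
56.1%

For Y = 6X^3:
If X → X(1 + 0.16)
Then Y → Y · (1 + 0.16)^3
     ≈ Y · 1.5609

Percentage change = ((1 + 0.16)^3 − 1) × 100% ≈ 56.1%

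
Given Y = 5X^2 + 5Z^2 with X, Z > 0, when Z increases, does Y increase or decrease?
Y increases

Taking the partial derivative:
∂Y/∂Z = 10Z

∂Y/∂Z = 10Z > 0 (assuming positive values)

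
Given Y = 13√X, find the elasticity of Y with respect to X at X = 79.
Elasticity = 1/2

Elasticity = (dY/dX) · (X/Y)

dY/dX = 13/(2·√X)
At X = 79: dY/dX = 13·√79/158, Y = 13·√79

Elasticity = (13·√79/158) · (79 / (13·√79)) = 1/2

Interpretation: for a small percentage change in X, the percentage change in Y is approximately 0.50 times as large.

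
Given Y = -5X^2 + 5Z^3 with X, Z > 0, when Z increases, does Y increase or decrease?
Y increases

Taking the partial derivative:
∂Y/∂Z = 15Z^2

∂Y/∂Z = 15Z^2 > 0 (assuming positive values)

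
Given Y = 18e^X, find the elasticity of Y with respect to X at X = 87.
Elasticity = 87

Elasticity = (dY/dX) · (X/Y)

dY/dX = 18·e^X
At X = 87: dY/dX = 18·e^87, Y = 18·e^87

Elasticity = (18·e^87) · (87 / (18·e^87)) = 87

Interpretation: for a small percentage change in X, the percentage change in Y is approximately 87.00 times as large.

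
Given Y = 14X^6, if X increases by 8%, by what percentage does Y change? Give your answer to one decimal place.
58.7%

For Y = 14X^6:
If X → X(1 + 0.08)
Then Y → Y · (1 + 0.08)^6
     ≈ Y · 1.5869

Percentage change = ((1 + 0.08)^6 − 1) × 100% ≈ 58.7%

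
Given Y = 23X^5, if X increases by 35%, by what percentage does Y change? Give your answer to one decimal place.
348.4%

For Y = 23X^5:
If X → X(1 + 0.35)
Then Y → Y · (1 + 0.35)^5
     ≈ Y · 4.4840

Percentage change = ((1 + 0.35)^5 − 1) × 100% ≈ 348.4%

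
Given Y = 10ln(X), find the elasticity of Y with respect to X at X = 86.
Elasticity = 1/ln(86) ≈ 0.2245

Elasticity = (dY/dX) · (X/Y)

dY/dX = 10/X
At X = 86: dY/dX = 5/43, Y = 10·ln(86)

Elasticity = (5/43) · (86 / (10·ln(86))) = 1/ln(86) ≈ 0.2245

Interpretation: for a small percentage change in X, the percentage change in Y is approximately 0.22 times as large.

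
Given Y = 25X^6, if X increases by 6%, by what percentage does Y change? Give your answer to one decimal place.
41.9%

For Y = 25X^6:
If X → X(1 + 0.06)
Then Y → Y · (1 + 0.06)^6
     ≈ Y · 1.4185

Percentage change = ((1 + 0.06)^6 − 1) × 100% ≈ 41.9%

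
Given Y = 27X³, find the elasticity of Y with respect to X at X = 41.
Elasticity = 3

Elasticity = (dY/dX) · (X/Y)

dY/dX = 81·X²
At X = 41: dY/dX = 136161, Y = 1860867

Elasticity = 136161 · (41 / 1860867) = 3

Interpretation: for a small percentage change in X, the percentage change in Y is approximately 3.00 times as large.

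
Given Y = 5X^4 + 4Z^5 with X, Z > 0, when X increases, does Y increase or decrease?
Y increases

Taking the partial derivative:
∂Y/∂X = 20X^3

∂Y/∂X = 20X^3 > 0 (assuming positive values)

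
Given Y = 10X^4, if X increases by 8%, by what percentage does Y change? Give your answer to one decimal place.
36.0%

For Y = 10X^4:
If X → X(1 + 0.08)
Then Y → Y · (1 + 0.08)^4
     ≈ Y · 1.3605

Percentage change = ((1 + 0.08)^4 − 1) × 100% ≈ 36.0%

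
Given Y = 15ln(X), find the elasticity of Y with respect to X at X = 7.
Elasticity = 1/ln(7) ≈ 0.5139

Elasticity = (dY/dX) · (X/Y)

dY/dX = 15/X
At X = 7: dY/dX = 15/7, Y = 15·ln(7)

Elasticity = (15/7) · (7 / (15·ln(7))) = 1/ln(7) ≈ 0.5139

Interpretation: for a small percentage change in X, the percentage change in Y is approximately 0.51 times as large.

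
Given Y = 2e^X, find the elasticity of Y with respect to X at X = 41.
Elasticity = 41

Elasticity = (dY/dX) · (X/Y)

dY/dX = 2·e^X
At X = 41: dY/dX = 2·e^41, Y = 2·e^41

Elasticity = (2·e^41) · (41 / (2·e^41)) = 41

Interpretation: for a small percentage change in X, the percentage change in Y is approximately 41.00 times as large.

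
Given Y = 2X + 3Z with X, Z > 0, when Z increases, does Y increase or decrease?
Y increases

Taking the partial derivative:
∂Y/∂Z = 3

∂Y/∂Z = 3 > 0 (assuming positive values)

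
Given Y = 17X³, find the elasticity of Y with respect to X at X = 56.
Elasticity = 3

Elasticity = (dY/dX) · (X/Y)

dY/dX = 51·X²
At X = 56: dY/dX = 159936, Y = 2985472

Elasticity = 159936 · (56 / 2985472) = 3

Interpretation: for a small percentage change in X, the percentage change in Y is approximately 3.00 times as large.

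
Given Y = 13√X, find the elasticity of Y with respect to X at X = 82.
Elasticity = 1/2

Elasticity = (dY/dX) · (X/Y)

dY/dX = 13/(2·√X)
At X = 82: dY/dX = 13·√82/164, Y = 13·√82

Elasticity = (13·√82/164) · (82 / (13·√82)) = 1/2

Interpretation: for a small percentage change in X, the percentage change in Y is approximately 0.50 times as large.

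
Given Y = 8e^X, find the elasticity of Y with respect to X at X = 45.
Elasticity = 45

Elasticity = (dY/dX) · (X/Y)

dY/dX = 8·e^X
At X = 45: dY/dX = 8·e^45, Y = 8·e^45

Elasticity = (8·e^45) · (45 / (8·e^45)) = 45

Interpretation: for a small percentage change in X, the percentage change in Y is approximately 45.00 times as large.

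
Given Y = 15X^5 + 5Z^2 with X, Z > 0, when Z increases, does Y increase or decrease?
Y increases

Taking the partial derivative:
∂Y/∂Z = 10Z

∂Y/∂Z = 10Z > 0 (assuming positive values)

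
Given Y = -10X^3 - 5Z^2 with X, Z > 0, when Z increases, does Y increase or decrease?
Y decreases

Taking the partial derivative:
∂Y/∂Z = -10Z

∂Y/∂Z = -10Z < 0 (assuming positive values)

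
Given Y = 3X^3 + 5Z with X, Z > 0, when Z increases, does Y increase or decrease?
Y increases

Taking the partial derivative:
∂Y/∂Z = 5

∂Y/∂Z = 5 > 0 (assuming positive values)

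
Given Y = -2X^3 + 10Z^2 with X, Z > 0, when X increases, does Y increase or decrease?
Y decreases

Taking the partial derivative:
∂Y/∂X = -6X^2

∂Y/∂X = -6X^2 < 0 (assuming positive values)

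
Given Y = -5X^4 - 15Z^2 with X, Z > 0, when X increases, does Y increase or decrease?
Y decreases

Taking the partial derivative:
∂Y/∂X = -20X^3

∂Y/∂X = -20X^3 < 0 (assuming positive values)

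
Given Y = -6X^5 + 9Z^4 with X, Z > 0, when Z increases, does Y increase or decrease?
Y increases

Taking the partial derivative:
∂Y/∂Z = 36Z^3

∂Y/∂Z = 36Z^3 > 0 (assuming positive values)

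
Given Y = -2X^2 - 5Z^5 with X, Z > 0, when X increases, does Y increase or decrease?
Y decreases

Taking the partial derivative:
∂Y/∂X = -4X

∂Y/∂X = -4X < 0 (assuming positive values)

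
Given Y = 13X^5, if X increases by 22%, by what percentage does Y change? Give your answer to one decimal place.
170.3%

For Y = 13X^5:
If X → X(1 + 0.22)
Then Y → Y · (1 + 0.22)^5
     ≈ Y · 2.7027

Percentage change = ((1 + 0.22)^5 − 1) × 100% ≈ 170.3%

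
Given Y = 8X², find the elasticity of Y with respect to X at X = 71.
Elasticity = 2

Elasticity = (dY/dX) · (X/Y)

dY/dX = 16·X
At X = 71: dY/dX = 1136, Y = 40328

Elasticity = 1136 · (71 / 40328) = 2

Interpretation: for a small percentage change in X, the percentage change in Y is approximately 2.00 times as large.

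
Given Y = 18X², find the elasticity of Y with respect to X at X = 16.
Elasticity = 2

Elasticity = (dY/dX) · (X/Y)

dY/dX = 36·X
At X = 16: dY/dX = 576, Y = 4608

Elasticity = 576 · (16 / 4608) = 2

Interpretation: for a small percentage change in X, the percentage change in Y is approximately 2.00 times as large.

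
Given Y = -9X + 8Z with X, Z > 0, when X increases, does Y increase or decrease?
Y decreases

Taking the partial derivative:
∂Y/∂X = -9

∂Y/∂X = -9 < 0 (assuming positive values)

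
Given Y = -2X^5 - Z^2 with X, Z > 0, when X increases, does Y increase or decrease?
Y decreases

Taking the partial derivative:
∂Y/∂X = -10X^4

∂Y/∂X = -10X^4 < 0 (assuming positive values)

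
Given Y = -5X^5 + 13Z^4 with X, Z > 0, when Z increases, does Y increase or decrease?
Y increases

Taking the partial derivative:
∂Y/∂Z = 52Z^3

∂Y/∂Z = 52Z^3 > 0 (assuming positive values)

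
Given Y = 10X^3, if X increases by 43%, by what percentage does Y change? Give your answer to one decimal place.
192.4%

For Y = 10X^3:
If X → X(1 + 0.43)
Then Y → Y · (1 + 0.43)^3
     ≈ Y · 2.9242

Percentage change = ((1 + 0.43)^3 − 1) × 100% ≈ 192.4%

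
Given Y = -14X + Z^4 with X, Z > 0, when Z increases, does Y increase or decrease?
Y increases

Taking the partial derivative:
∂Y/∂Z = 4Z^3

∂Y/∂Z = 4Z^3 > 0 (assuming positive values)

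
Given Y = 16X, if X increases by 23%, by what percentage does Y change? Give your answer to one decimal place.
23.0%

For Y = 16X:
If X → X(1 + 0.23)
Then Y → Y · (1 + 0.23)^1
     = Y · 1.2300

Percentage change = ((1 + 0.23)^1 − 1) × 100% = 23.0%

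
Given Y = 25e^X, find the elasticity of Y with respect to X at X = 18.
Elasticity = 18

Elasticity = (dY/dX) · (X/Y)

dY/dX = 25·e^X
At X = 18: dY/dX = 25·e^18, Y = 25·e^18

Elasticity = (25·e^18) · (18 / (25·e^18)) = 18

Interpretation: for a small percentage change in X, the percentage change in Y is approximately 18.00 times as large.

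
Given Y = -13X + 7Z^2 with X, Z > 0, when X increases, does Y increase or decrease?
Y decreases

Taking the partial derivative:
∂Y/∂X = -13

∂Y/∂X = -13 < 0 (assuming positive values)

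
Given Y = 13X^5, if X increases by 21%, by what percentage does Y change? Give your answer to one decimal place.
159.4%

For Y = 13X^5:
If X → X(1 + 0.21)
Then Y → Y · (1 + 0.21)^5
     ≈ Y · 2.5937

Percentage change = ((1 + 0.21)^5 − 1) × 100% ≈ 159.4%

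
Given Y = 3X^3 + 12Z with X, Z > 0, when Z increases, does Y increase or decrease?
Y increases

Taking the partial derivative:
∂Y/∂Z = 12

∂Y/∂Z = 12 > 0 (assuming positive values)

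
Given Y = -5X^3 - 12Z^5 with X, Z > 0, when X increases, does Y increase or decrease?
Y decreases

Taking the partial derivative:
∂Y/∂X = -15X^2

∂Y/∂X = -15X^2 < 0 (assuming positive values)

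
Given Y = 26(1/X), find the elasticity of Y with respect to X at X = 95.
Elasticity = -1

Elasticity = (dY/dX) · (X/Y)

dY/dX = -26/X²
At X = 95: dY/dX = -26/9025, Y = 26/95

Elasticity = (-26/9025) · (95 / (26/95)) = -1

Interpretation: for a small percentage change in X, the percentage change in Y is approximately -1.00 times as large.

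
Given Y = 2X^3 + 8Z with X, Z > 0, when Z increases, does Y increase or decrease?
Y increases

Taking the partial derivative:
∂Y/∂Z = 8

∂Y/∂Z = 8 > 0 (assuming positive values)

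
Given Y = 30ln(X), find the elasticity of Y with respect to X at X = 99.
Elasticity = 1/ln(99) ≈ 0.2176

Elasticity = (dY/dX) · (X/Y)

dY/dX = 30/X
At X = 99: dY/dX = 10/33, Y = 30·ln(99)

Elasticity = (10/33) · (99 / (30·ln(99))) = 1/ln(99) ≈ 0.2176

Interpretation: for a small percentage change in X, the percentage change in Y is approximately 0.22 times as large.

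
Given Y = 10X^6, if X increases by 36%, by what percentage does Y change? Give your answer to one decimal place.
532.8%

For Y = 10X^6:
If X → X(1 + 0.36)
Then Y → Y · (1 + 0.36)^6
     ≈ Y · 6.3275

Percentage change = ((1 + 0.36)^6 − 1) × 100% ≈ 532.8%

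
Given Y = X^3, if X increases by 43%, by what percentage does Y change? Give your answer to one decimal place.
192.4%

For Y = X^3:
If X → X(1 + 0.43)
Then Y → Y · (1 + 0.43)^3
     ≈ Y · 2.9242

Percentage change = ((1 + 0.43)^3 − 1) × 100% ≈ 192.4%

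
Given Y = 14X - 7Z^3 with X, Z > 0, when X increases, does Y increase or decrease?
Y increases

Taking the partial derivative:
∂Y/∂X = 14

∂Y/∂X = 14 > 0 (assuming positive values)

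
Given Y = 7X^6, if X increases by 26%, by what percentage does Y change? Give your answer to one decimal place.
300.2%

For Y = 7X^6:
If X → X(1 + 0.26)
Then Y → Y · (1 + 0.26)^6
     ≈ Y · 4.0015

Percentage change = ((1 + 0.26)^6 − 1) × 100% ≈ 300.2%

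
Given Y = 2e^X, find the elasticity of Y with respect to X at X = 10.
Elasticity = 10

Elasticity = (dY/dX) · (X/Y)

dY/dX = 2·e^X
At X = 10: dY/dX = 2·e^10, Y = 2·e^10

Elasticity = (2·e^10) · (10 / (2·e^10)) = 10

Interpretation: for a small percentage change in X, the percentage change in Y is approximately 10.00 times as large.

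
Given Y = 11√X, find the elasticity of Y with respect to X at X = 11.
Elasticity = 1/2

Elasticity = (dY/dX) · (X/Y)

dY/dX = 11/(2·√X)
At X = 11: dY/dX = √11/2, Y = 11·√11

Elasticity = (√11/2) · (11 / (11·√11)) = 1/2

Interpretation: for a small percentage change in X, the percentage change in Y is approximately 0.50 times as large.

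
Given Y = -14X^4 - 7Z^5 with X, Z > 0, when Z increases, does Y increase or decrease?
Y decreases

Taking the partial derivative:
∂Y/∂Z = -35Z^4

∂Y/∂Z = -35Z^4 < 0 (assuming positive values)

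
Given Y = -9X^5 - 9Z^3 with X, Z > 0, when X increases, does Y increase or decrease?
Y decreases

Taking the partial derivative:
∂Y/∂X = -45X^4

∂Y/∂X = -45X^4 < 0 (assuming positive values)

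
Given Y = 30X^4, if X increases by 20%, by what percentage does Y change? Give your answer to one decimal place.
107.4%

For Y = 30X^4:
If X → X(1 + 0.2)
Then Y → Y · (1 + 0.2)^4
     = Y · 2.0736

Percentage change = ((1 + 0.2)^4 − 1) × 100% ≈ 107.4%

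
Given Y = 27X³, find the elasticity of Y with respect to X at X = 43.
Elasticity = 3

Elasticity = (dY/dX) · (X/Y)

dY/dX = 81·X²
At X = 43: dY/dX = 149769, Y = 2146689

Elasticity = 149769 · (43 / 2146689) = 3

Interpretation: for a small percentage change in X, the percentage change in Y is approximately 3.00 times as large.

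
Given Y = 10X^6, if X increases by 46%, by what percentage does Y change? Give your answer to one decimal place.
868.5%

For Y = 10X^6:
If X → X(1 + 0.46)
Then Y → Y · (1 + 0.46)^6
     ≈ Y · 9.6854

Percentage change = ((1 + 0.46)^6 − 1) × 100% ≈ 868.5%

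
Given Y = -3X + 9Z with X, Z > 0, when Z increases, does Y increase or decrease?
Y increases

Taking the partial derivative:
∂Y/∂Z = 9

∂Y/∂Z = 9 > 0 (assuming positive values)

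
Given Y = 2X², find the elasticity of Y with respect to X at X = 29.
Elasticity = 2

Elasticity = (dY/dX) · (X/Y)

dY/dX = 4·X
At X = 29: dY/dX = 116, Y = 1682

Elasticity = 116 · (29 / 1682) = 2

Interpretation: for a small percentage change in X, the percentage change in Y is approximately 2.00 times as large.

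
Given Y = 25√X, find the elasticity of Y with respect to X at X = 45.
Elasticity = 1/2

Elasticity = (dY/dX) · (X/Y)

dY/dX = 25/(2·√X)
At X = 45: dY/dX = 5·√5/6, Y = 75·√5

Elasticity = (5·√5/6) · (45 / (75·√5)) = 1/2

Interpretation: for a small percentage change in X, the percentage change in Y is approximately 0.50 times as large.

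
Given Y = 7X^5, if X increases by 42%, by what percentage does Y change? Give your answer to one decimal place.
477.4%

For Y = 7X^5:
If X → X(1 + 0.42)
Then Y → Y · (1 + 0.42)^5
     ≈ Y · 5.7735

Percentage change = ((1 + 0.42)^5 − 1) × 100% ≈ 477.4%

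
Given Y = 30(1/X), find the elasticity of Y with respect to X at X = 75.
Elasticity = -1

Elasticity = (dY/dX) · (X/Y)

dY/dX = -30/X²
At X = 75: dY/dX = -2/375, Y = 2/5

Elasticity = (-2/375) · (75 / (2/5)) = -1

Interpretation: for a small percentage change in X, the percentage change in Y is approximately -1.00 times as large.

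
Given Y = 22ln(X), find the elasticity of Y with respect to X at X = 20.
Elasticity = 1/ln(20) ≈ 0.3338

Elasticity = (dY/dX) · (X/Y)

dY/dX = 22/X
At X = 20: dY/dX = 11/10, Y = 22·ln(20)

Elasticity = (11/10) · (20 / (22·ln(20))) = 1/ln(20) ≈ 0.3338

Interpretation: for a small percentage change in X, the percentage change in Y is approximately 0.33 times as large.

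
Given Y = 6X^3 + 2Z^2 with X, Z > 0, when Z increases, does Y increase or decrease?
Y increases

Taking the partial derivative:
∂Y/∂Z = 4Z

∂Y/∂Z = 4Z > 0 (assuming positive values)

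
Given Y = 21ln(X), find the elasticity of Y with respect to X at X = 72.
Elasticity = 1/ln(72) ≈ 0.2338

Elasticity = (dY/dX) · (X/Y)

dY/dX = 21/X
At X = 72: dY/dX = 7/24, Y = 21·ln(72)

Elasticity = (7/24) · (72 / (21·ln(72))) = 1/ln(72) ≈ 0.2338

Interpretation: for a small percentage change in X, the percentage change in Y is approximately 0.23 times as large.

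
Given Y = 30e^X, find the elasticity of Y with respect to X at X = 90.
Elasticity = 90

Elasticity = (dY/dX) · (X/Y)

dY/dX = 30·e^X
At X = 90: dY/dX = 30·e^90, Y = 30·e^90

Elasticity = (30·e^90) · (90 / (30·e^90)) = 90

Interpretation: for a small percentage change in X, the percentage change in Y is approximately 90.00 times as large.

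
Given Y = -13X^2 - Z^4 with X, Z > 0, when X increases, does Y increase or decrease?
Y decreases

Taking the partial derivative:
∂Y/∂X = -26X

∂Y/∂X = -26X < 0 (assuming positive values)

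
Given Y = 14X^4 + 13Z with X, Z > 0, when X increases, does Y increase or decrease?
Y increases

Taking the partial derivative:
∂Y/∂X = 56X^3

∂Y/∂X = 56X^3 > 0 (assuming positive values)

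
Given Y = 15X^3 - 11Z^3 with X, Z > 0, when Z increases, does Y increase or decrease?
Y decreases

Taking the partial derivative:
∂Y/∂Z = -33Z^2

∂Y/∂Z = -33Z^2 < 0 (assuming positive values)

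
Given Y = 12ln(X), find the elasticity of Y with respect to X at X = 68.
Elasticity = 1/ln(68) ≈ 0.2370

Elasticity = (dY/dX) · (X/Y)

dY/dX = 12/X
At X = 68: dY/dX = 3/17, Y = 12·ln(68)

Elasticity = (3/17) · (68 / (12·ln(68))) = 1/ln(68) ≈ 0.2370

Interpretation: for a small percentage change in X, the percentage change in Y is approximately 0.24 times as large.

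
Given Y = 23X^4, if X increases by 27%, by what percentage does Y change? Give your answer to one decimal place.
160.1%

For Y = 23X^4:
If X → X(1 + 0.27)
Then Y → Y · (1 + 0.27)^4
     ≈ Y · 2.6014

Percentage change = ((1 + 0.27)^4 − 1) × 100% ≈ 160.1%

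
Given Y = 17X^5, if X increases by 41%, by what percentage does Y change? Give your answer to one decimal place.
457.3%

For Y = 17X^5:
If X → X(1 + 0.41)
Then Y → Y · (1 + 0.41)^5
     ≈ Y · 5.5731

Percentage change = ((1 + 0.41)^5 − 1) × 100% ≈ 457.3%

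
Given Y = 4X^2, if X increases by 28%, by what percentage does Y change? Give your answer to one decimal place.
63.8%

For Y = 4X^2:
If X → X(1 + 0.28)
Then Y → Y · (1 + 0.28)^2
     = Y · 1.6384

Percentage change = ((1 + 0.28)^2 − 1) × 100% ≈ 63.8%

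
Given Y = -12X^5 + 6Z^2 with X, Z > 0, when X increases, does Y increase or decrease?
Y decreases

Taking the partial derivative:
∂Y/∂X = -60X^4

∂Y/∂X = -60X^4 < 0 (assuming positive values)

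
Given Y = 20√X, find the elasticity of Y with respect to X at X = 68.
Elasticity = 1/2

Elasticity = (dY/dX) · (X/Y)

dY/dX = 10/√X
At X = 68: dY/dX = 5·√17/17, Y = 40·√17

Elasticity = (5·√17/17) · (68 / (40·√17)) = 1/2

Interpretation: for a small percentage change in X, the percentage change in Y is approximately 0.50 times as large.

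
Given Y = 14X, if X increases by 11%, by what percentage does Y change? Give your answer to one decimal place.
11.0%

For Y = 14X:
If X → X(1 + 0.11)
Then Y → Y · (1 + 0.11)^1
     = Y · 1.1100

Percentage change = ((1 + 0.11)^1 − 1) × 100% = 11.0%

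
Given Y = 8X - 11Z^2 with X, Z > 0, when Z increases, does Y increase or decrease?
Y decreases

Taking the partial derivative:
∂Y/∂Z = -22Z

∂Y/∂Z = -22Z < 0 (assuming positive values)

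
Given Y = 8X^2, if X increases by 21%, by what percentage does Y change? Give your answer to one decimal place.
46.4%

For Y = 8X^2:
If X → X(1 + 0.21)
Then Y → Y · (1 + 0.21)^2
     = Y · 1.4641

Percentage change = ((1 + 0.21)^2 − 1) × 100% ≈ 46.4%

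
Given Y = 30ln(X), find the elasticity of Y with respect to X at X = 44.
Elasticity = 1/ln(44) ≈ 0.2643

Elasticity = (dY/dX) · (X/Y)

dY/dX = 30/X
At X = 44: dY/dX = 15/22, Y = 30·ln(44)

Elasticity = (15/22) · (44 / (30·ln(44))) = 1/ln(44) ≈ 0.2643

Interpretation: for a small percentage change in X, the percentage change in Y is approximately 0.26 times as large.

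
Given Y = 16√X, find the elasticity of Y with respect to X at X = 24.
Elasticity = 1/2

Elasticity = (dY/dX) · (X/Y)

dY/dX = 8/√X
At X = 24: dY/dX = 2·√6/3, Y = 32·√6

Elasticity = (2·√6/3) · (24 / (32·√6)) = 1/2

Interpretation: for a small percentage change in X, the percentage change in Y is approximately 0.50 times as large.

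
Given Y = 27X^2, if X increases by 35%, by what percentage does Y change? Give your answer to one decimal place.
82.3%

For Y = 27X^2:
If X → X(1 + 0.35)
Then Y → Y · (1 + 0.35)^2
     = Y · 1.8225

Percentage change = ((1 + 0.35)^2 − 1) × 100% ≈ 82.3%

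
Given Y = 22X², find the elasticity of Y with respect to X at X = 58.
Elasticity = 2

Elasticity = (dY/dX) · (X/Y)

dY/dX = 44·X
At X = 58: dY/dX = 2552, Y = 74008

Elasticity = 2552 · (58 / 74008) = 2

Interpretation: for a small percentage change in X, the percentage change in Y is approximately 2.00 times as large.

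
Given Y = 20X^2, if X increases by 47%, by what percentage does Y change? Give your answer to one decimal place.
116.1%

For Y = 20X^2:
If X → X(1 + 0.47)
Then Y → Y · (1 + 0.47)^2
     = Y · 2.1609

Percentage change = ((1 + 0.47)^2 − 1) × 100% ≈ 116.1%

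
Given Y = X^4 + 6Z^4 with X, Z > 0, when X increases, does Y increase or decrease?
Y increases

Taking the partial derivative:
∂Y/∂X = 4X^3

∂Y/∂X = 4X^3 > 0 (assuming positive values)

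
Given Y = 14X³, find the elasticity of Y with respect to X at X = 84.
Elasticity = 3

Elasticity = (dY/dX) · (X/Y)

dY/dX = 42·X²
At X = 84: dY/dX = 296352, Y = 8297856

Elasticity = 296352 · (84 / 8297856) = 3

Interpretation: for a small percentage change in X, the percentage change in Y is approximately 3.00 times as large.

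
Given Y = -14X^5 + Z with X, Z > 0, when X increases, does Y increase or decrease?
Y decreases

Taking the partial derivative:
∂Y/∂X = -70X^4

∂Y/∂X = -70X^4 < 0 (assuming positive values)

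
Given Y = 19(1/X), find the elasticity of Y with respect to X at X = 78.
Elasticity = -1

Elasticity = (dY/dX) · (X/Y)

dY/dX = -19/X²
At X = 78: dY/dX = -19/6084, Y = 19/78

Elasticity = (-19/6084) · (78 / (19/78)) = -1

Interpretation: for a small percentage change in X, the percentage change in Y is approximately -1.00 times as large.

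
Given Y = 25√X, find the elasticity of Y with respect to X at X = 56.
Elasticity = 1/2

Elasticity = (dY/dX) · (X/Y)

dY/dX = 25/(2·√X)
At X = 56: dY/dX = 25·√14/56, Y = 50·√14

Elasticity = (25·√14/56) · (56 / (50·√14)) = 1/2

Interpretation: for a small percentage change in X, the percentage change in Y is approximately 0.50 times as large.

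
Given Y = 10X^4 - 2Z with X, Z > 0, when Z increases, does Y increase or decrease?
Y decreases

Taking the partial derivative:
∂Y/∂Z = -2

∂Y/∂Z = -2 < 0 (assuming positive values)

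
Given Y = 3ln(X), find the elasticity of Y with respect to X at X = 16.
Elasticity = 1/ln(16) ≈ 0.3607

Elasticity = (dY/dX) · (X/Y)

dY/dX = 3/X
At X = 16: dY/dX = 3/16, Y = 3·ln(16)

Elasticity = (3/16) · (16 / (3·ln(16))) = 1/ln(16) ≈ 0.3607

Interpretation: for a small percentage change in X, the percentage change in Y is approximately 0.36 times as large.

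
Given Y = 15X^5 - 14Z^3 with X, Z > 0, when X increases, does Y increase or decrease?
Y increases

Taking the partial derivative:
∂Y/∂X = 75X^4

∂Y/∂X = 75X^4 > 0 (assuming positive values)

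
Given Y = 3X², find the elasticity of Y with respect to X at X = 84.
Elasticity = 2

Elasticity = (dY/dX) · (X/Y)

dY/dX = 6·X
At X = 84: dY/dX = 504, Y = 21168

Elasticity = 504 · (84 / 21168) = 2

Interpretation: for a small percentage change in X, the percentage change in Y is approximately 2.00 times as large.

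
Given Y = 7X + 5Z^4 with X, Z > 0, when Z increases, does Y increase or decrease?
Y increases

Taking the partial derivative:
∂Y/∂Z = 20Z^3

∂Y/∂Z = 20Z^3 > 0 (assuming positive values)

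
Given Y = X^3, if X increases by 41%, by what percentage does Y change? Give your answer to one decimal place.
180.3%

For Y = X^3:
If X → X(1 + 0.41)
Then Y → Y · (1 + 0.41)^3
     ≈ Y · 2.8032

Percentage change = ((1 + 0.41)^3 − 1) × 100% ≈ 180.3%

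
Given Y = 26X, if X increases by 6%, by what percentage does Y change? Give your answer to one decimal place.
6.0%

For Y = 26X:
If X → X(1 + 0.06)
Then Y → Y · (1 + 0.06)^1
     = Y · 1.0600

Percentage change = ((1 + 0.06)^1 − 1) × 100% = 6.0%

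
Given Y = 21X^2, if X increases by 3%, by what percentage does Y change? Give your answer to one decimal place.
6.1%

For Y = 21X^2:
If X → X(1 + 0.03)
Then Y → Y · (1 + 0.03)^2
     = Y · 1.0609

Percentage change = ((1 + 0.03)^2 − 1) × 100% ≈ 6.1%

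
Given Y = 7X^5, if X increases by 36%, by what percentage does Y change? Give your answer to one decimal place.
365.3%

For Y = 7X^5:
If X → X(1 + 0.36)
Then Y → Y · (1 + 0.36)^5
     ≈ Y · 4.6526

Percentage change = ((1 + 0.36)^5 − 1) × 100% ≈ 365.3%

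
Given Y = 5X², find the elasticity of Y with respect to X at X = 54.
Elasticity = 2

Elasticity = (dY/dX) · (X/Y)

dY/dX = 10·X
At X = 54: dY/dX = 540, Y = 14580

Elasticity = 540 · (54 / 14580) = 2

Interpretation: for a small percentage change in X, the percentage change in Y is approximately 2.00 times as large.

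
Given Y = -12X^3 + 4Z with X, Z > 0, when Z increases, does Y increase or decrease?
Y increases

Taking the partial derivative:
∂Y/∂Z = 4

∂Y/∂Z = 4 > 0 (assuming positive values)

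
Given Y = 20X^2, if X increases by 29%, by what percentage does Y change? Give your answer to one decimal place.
66.4%

For Y = 20X^2:
If X → X(1 + 0.29)
Then Y → Y · (1 + 0.29)^2
     = Y · 1.6641

Percentage change = ((1 + 0.29)^2 − 1) × 100% ≈ 66.4%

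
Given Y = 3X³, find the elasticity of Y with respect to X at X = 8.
Elasticity = 3

Elasticity = (dY/dX) · (X/Y)

dY/dX = 9·X²
At X = 8: dY/dX = 576, Y = 1536

Elasticity = 576 · (8 / 1536) = 3

Interpretation: for a small percentage change in X, the percentage change in Y is approximately 3.00 times as large.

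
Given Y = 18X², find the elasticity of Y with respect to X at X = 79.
Elasticity = 2

Elasticity = (dY/dX) · (X/Y)

dY/dX = 36·X
At X = 79: dY/dX = 2844, Y = 112338

Elasticity = 2844 · (79 / 112338) = 2

Interpretation: for a small percentage change in X, the percentage change in Y is approximately 2.00 times as large.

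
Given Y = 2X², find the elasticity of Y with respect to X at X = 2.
Elasticity = 2

Elasticity = (dY/dX) · (X/Y)

dY/dX = 4·X
At X = 2: dY/dX = 8, Y = 8

Elasticity = 8 · (2 / 8) = 2

Interpretation: for a small percentage change in X, the percentage change in Y is approximately 2.00 times as large.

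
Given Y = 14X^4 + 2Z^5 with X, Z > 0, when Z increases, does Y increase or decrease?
Y increases

Taking the partial derivative:
∂Y/∂Z = 10Z^4

∂Y/∂Z = 10Z^4 > 0 (assuming positive values)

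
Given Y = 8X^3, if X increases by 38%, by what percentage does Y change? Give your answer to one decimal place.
162.8%

For Y = 8X^3:
If X → X(1 + 0.38)
Then Y → Y · (1 + 0.38)^3
     ≈ Y · 2.6281

Percentage change = ((1 + 0.38)^3 − 1) × 100% ≈ 162.8%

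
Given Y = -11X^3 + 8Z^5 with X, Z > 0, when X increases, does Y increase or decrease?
Y decreases

Taking the partial derivative:
∂Y/∂X = -33X^2

∂Y/∂X = -33X^2 < 0 (assuming positive values)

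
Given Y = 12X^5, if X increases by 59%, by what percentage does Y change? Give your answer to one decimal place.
916.2%

For Y = 12X^5:
If X → X(1 + 0.59)
Then Y → Y · (1 + 0.59)^5
     ≈ Y · 10.1622

Percentage change = ((1 + 0.59)^5 − 1) × 100% ≈ 916.2%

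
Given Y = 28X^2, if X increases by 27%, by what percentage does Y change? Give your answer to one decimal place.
61.3%

For Y = 28X^2:
If X → X(1 + 0.27)
Then Y → Y · (1 + 0.27)^2
     = Y · 1.6129

Percentage change = ((1 + 0.27)^2 − 1) × 100% ≈ 61.3%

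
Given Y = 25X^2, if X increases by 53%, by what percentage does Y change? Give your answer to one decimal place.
134.1%

For Y = 25X^2:
If X → X(1 + 0.53)
Then Y → Y · (1 + 0.53)^2
     = Y · 2.3409

Percentage change = ((1 + 0.53)^2 − 1) × 100% ≈ 134.1%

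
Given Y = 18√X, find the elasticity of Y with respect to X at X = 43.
Elasticity = 1/2

Elasticity = (dY/dX) · (X/Y)

dY/dX = 9/√X
At X = 43: dY/dX = 9·√43/43, Y = 18·√43

Elasticity = (9·√43/43) · (43 / (18·√43)) = 1/2

Interpretation: for a small percentage change in X, the percentage change in Y is approximately 0.50 times as large.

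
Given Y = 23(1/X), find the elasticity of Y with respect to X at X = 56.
Elasticity = -1

Elasticity = (dY/dX) · (X/Y)

dY/dX = -23/X²
At X = 56: dY/dX = -23/3136, Y = 23/56

Elasticity = (-23/3136) · (56 / (23/56)) = -1

Interpretation: for a small percentage change in X, the percentage change in Y is approximately -1.00 times as large.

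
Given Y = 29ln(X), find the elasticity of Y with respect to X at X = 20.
Elasticity = 1/ln(20) ≈ 0.3338

Elasticity = (dY/dX) · (X/Y)

dY/dX = 29/X
At X = 20: dY/dX = 29/20, Y = 29·ln(20)

Elasticity = (29/20) · (20 / (29·ln(20))) = 1/ln(20) ≈ 0.3338

Interpretation: for a small percentage change in X, the percentage change in Y is approximately 0.33 times as large.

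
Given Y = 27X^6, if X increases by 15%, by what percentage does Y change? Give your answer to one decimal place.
131.3%

For Y = 27X^6:
If X → X(1 + 0.15)
Then Y → Y · (1 + 0.15)^6
     ≈ Y · 2.3131

Percentage change = ((1 + 0.15)^6 − 1) × 100% ≈ 131.3%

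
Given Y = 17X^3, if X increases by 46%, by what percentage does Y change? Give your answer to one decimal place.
211.2%

For Y = 17X^3:
If X → X(1 + 0.46)
Then Y → Y · (1 + 0.46)^3
     ≈ Y · 3.1121

Percentage change = ((1 + 0.46)^3 − 1) × 100% ≈ 211.2%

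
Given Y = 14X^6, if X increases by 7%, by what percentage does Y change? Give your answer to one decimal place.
50.1%

For Y = 14X^6:
If X → X(1 + 0.07)
Then Y → Y · (1 + 0.07)^6
     ≈ Y · 1.5007

Percentage change = ((1 + 0.07)^6 − 1) × 100% ≈ 50.1%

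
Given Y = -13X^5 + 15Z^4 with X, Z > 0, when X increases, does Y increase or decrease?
Y decreases

Taking the partial derivative:
∂Y/∂X = -65X^4

∂Y/∂X = -65X^4 < 0 (assuming positive values)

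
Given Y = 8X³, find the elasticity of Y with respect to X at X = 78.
Elasticity = 3

Elasticity = (dY/dX) · (X/Y)

dY/dX = 24·X²
At X = 78: dY/dX = 146016, Y = 3796416

Elasticity = 146016 · (78 / 3796416) = 3

Interpretation: for a small percentage change in X, the percentage change in Y is approximately 3.00 times as large.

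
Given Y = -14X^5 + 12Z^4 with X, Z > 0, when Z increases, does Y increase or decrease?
Y increases

Taking the partial derivative:
∂Y/∂Z = 48Z^3

∂Y/∂Z = 48Z^3 > 0 (assuming positive values)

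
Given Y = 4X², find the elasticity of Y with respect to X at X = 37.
Elasticity = 2

Elasticity = (dY/dX) · (X/Y)

dY/dX = 8·X
At X = 37: dY/dX = 296, Y = 5476

Elasticity = 296 · (37 / 5476) = 2

Interpretation: for a small percentage change in X, the percentage change in Y is approximately 2.00 times as large.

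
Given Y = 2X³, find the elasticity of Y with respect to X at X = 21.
Elasticity = 3

Elasticity = (dY/dX) · (X/Y)

dY/dX = 6·X²
At X = 21: dY/dX = 2646, Y = 18522

Elasticity = 2646 · (21 / 18522) = 3

Interpretation: for a small percentage change in X, the percentage change in Y is approximately 3.00 times as large.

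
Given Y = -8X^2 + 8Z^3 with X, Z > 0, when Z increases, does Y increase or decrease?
Y increases

Taking the partial derivative:
∂Y/∂Z = 24Z^2

∂Y/∂Z = 24Z^2 > 0 (assuming positive values)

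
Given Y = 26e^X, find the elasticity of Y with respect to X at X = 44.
Elasticity = 44

Elasticity = (dY/dX) · (X/Y)

dY/dX = 26·e^X
At X = 44: dY/dX = 26·e^44, Y = 26·e^44

Elasticity = (26·e^44) · (44 / (26·e^44)) = 44

Interpretation: for a small percentage change in X, the percentage change in Y is approximately 44.00 times as large.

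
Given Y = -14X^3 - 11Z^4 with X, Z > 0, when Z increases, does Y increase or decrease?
Y decreases

Taking the partial derivative:
∂Y/∂Z = -44Z^3

∂Y/∂Z = -44Z^3 < 0 (assuming positive values)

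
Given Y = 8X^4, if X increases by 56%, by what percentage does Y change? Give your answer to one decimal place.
492.2%

For Y = 8X^4:
If X → X(1 + 0.56)
Then Y → Y · (1 + 0.56)^4
     ≈ Y · 5.9224

Percentage change = ((1 + 0.56)^4 − 1) × 100% ≈ 492.2%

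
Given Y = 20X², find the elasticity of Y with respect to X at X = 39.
Elasticity = 2

Elasticity = (dY/dX) · (X/Y)

dY/dX = 40·X
At X = 39: dY/dX = 1560, Y = 30420

Elasticity = 1560 · (39 / 30420) = 2

Interpretation: for a small percentage change in X, the percentage change in Y is approximately 2.00 times as large.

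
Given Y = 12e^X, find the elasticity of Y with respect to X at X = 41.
Elasticity = 41

Elasticity = (dY/dX) · (X/Y)

dY/dX = 12·e^X
At X = 41: dY/dX = 12·e^41, Y = 12·e^41

Elasticity = (12·e^41) · (41 / (12·e^41)) = 41

Interpretation: for a small percentage change in X, the percentage change in Y is approximately 41.00 times as large.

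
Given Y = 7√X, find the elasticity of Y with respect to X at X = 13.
Elasticity = 1/2

Elasticity = (dY/dX) · (X/Y)

dY/dX = 7/(2·√X)
At X = 13: dY/dX = 7·√13/26, Y = 7·√13

Elasticity = (7·√13/26) · (13 / (7·√13)) = 1/2

Interpretation: for a small percentage change in X, the percentage change in Y is approximately 0.50 times as large.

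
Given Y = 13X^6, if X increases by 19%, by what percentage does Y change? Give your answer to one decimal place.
184.0%

For Y = 13X^6:
If X → X(1 + 0.19)
Then Y → Y · (1 + 0.19)^6
     ≈ Y · 2.8398

Percentage change = ((1 + 0.19)^6 − 1) × 100% ≈ 184.0%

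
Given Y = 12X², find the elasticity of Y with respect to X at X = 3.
Elasticity = 2

Elasticity = (dY/dX) · (X/Y)

dY/dX = 24·X
At X = 3: dY/dX = 72, Y = 108

Elasticity = 72 · (3 / 108) = 2

Interpretation: for a small percentage change in X, the percentage change in Y is approximately 2.00 times as large.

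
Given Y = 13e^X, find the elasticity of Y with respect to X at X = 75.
Elasticity = 75

Elasticity = (dY/dX) · (X/Y)

dY/dX = 13·e^X
At X = 75: dY/dX = 13·e^75, Y = 13·e^75

Elasticity = (13·e^75) · (75 / (13·e^75)) = 75

Interpretation: for a small percentage change in X, the percentage change in Y is approximately 75.00 times as large.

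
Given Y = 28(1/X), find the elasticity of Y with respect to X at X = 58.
Elasticity = -1

Elasticity = (dY/dX) · (X/Y)

dY/dX = -28/X²
At X = 58: dY/dX = -7/841, Y = 14/29

Elasticity = (-7/841) · (58 / (14/29)) = -1

Interpretation: for a small percentage change in X, the percentage change in Y is approximately -1.00 times as large.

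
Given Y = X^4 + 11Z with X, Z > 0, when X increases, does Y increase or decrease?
Y increases

Taking the partial derivative:
∂Y/∂X = 4X^3

∂Y/∂X = 4X^3 > 0 (assuming positive values)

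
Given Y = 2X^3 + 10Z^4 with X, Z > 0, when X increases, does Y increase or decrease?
Y increases

Taking the partial derivative:
∂Y/∂X = 6X^2

∂Y/∂X = 6X^2 > 0 (assuming positive values)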